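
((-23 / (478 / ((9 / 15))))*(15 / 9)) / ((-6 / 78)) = 299 / 478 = 0.63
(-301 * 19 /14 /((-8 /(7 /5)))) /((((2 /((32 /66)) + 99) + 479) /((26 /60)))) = 74347 /1397100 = 0.05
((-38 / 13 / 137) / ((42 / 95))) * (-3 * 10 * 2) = 36100 / 12467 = 2.90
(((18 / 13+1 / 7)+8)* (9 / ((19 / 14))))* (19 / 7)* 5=78030 / 91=857.47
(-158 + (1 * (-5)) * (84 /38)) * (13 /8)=-10439 /38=-274.71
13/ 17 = 0.76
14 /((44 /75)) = 525 /22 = 23.86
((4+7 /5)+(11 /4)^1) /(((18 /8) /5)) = 163 /9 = 18.11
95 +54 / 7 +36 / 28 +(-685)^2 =469329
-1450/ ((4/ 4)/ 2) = -2900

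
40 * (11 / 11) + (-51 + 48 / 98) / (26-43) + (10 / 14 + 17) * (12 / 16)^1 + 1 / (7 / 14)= 48528 / 833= 58.26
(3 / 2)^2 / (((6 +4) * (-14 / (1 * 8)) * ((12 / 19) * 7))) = -57 / 1960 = -0.03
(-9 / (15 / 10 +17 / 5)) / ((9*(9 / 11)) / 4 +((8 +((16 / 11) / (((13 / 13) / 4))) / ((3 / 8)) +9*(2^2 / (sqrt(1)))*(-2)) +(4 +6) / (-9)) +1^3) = 7128 / 181447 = 0.04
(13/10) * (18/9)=13/5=2.60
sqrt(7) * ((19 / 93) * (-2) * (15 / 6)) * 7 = -665 * sqrt(7) / 93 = -18.92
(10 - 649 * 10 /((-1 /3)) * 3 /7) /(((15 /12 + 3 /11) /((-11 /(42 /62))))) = -877433920 /9849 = -89088.63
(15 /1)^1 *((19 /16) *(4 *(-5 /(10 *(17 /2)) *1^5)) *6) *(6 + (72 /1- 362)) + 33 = 121971 /17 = 7174.76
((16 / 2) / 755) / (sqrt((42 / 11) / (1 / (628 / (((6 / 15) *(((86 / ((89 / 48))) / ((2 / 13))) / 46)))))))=8 *sqrt(138331162970) / 8492440075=0.00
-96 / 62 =-48 / 31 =-1.55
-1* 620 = -620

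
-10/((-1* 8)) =5/4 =1.25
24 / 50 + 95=2387 / 25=95.48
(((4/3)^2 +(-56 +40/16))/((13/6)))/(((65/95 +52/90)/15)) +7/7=-3965998/14027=-282.74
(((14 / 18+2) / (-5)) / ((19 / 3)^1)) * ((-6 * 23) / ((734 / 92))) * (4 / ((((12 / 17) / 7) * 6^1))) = 629510 / 62757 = 10.03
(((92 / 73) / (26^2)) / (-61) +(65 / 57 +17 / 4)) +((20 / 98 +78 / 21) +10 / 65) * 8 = 319218734525 / 8407566804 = 37.97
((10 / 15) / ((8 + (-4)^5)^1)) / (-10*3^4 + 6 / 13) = 13 / 16038576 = 0.00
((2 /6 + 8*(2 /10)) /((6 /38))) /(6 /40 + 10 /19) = 41876 /2313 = 18.10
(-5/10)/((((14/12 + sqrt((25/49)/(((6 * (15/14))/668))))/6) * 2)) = 147/4339 - 12 * sqrt(5845)/4339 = -0.18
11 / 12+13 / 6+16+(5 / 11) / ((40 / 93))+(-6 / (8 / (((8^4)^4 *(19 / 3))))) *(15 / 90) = -58828270132521787 / 264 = -222834356562582.53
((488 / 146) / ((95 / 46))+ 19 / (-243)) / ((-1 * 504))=-2595667 / 849343320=-0.00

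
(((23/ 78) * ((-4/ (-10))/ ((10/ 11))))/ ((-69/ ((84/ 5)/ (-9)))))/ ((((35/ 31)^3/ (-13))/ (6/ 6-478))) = 34736306/ 2296875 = 15.12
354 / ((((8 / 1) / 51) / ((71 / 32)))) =640917 / 128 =5007.16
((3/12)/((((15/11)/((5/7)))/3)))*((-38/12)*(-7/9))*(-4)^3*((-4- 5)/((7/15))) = 8360/7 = 1194.29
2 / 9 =0.22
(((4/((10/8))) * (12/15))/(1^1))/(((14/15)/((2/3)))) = 64/35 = 1.83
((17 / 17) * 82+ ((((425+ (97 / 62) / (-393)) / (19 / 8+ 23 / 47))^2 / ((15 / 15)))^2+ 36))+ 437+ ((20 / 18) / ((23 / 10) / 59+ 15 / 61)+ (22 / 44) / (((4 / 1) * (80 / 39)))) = 94262561434911599137633457223303979302710507 / 194496021194066414309147372266965120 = 484650332.98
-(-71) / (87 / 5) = 355 / 87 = 4.08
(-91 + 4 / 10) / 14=-453 / 70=-6.47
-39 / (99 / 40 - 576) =520 / 7647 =0.07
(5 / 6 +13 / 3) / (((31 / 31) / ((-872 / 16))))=-3379 / 12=-281.58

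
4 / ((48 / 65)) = 65 / 12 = 5.42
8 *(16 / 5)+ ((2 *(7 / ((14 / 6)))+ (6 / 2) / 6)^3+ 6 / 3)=302.22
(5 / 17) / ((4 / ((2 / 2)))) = 5 / 68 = 0.07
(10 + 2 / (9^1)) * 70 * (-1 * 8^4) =-26378240 / 9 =-2930915.56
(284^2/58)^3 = 65587345367552/24389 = 2689218310.20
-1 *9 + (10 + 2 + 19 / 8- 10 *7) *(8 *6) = -2679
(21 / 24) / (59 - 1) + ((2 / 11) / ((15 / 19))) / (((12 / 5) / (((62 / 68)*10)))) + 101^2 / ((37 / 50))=398329881377 / 28893744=13786.03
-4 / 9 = -0.44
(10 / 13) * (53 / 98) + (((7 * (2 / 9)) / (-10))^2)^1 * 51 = 709496 / 429975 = 1.65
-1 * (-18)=18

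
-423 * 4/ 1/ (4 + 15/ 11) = -18612/ 59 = -315.46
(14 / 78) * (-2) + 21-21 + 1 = 25 / 39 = 0.64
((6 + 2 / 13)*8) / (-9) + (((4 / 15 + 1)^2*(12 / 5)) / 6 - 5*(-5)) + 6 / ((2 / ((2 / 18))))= 99962 / 4875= 20.51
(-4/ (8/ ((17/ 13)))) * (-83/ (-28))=-1411/ 728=-1.94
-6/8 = -3/4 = -0.75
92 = 92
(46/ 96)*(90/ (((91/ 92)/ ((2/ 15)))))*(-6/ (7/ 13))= -3174/ 49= -64.78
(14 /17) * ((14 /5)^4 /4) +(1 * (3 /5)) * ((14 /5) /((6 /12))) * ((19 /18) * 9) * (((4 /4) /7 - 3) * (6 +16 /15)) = -6713144 /10625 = -631.83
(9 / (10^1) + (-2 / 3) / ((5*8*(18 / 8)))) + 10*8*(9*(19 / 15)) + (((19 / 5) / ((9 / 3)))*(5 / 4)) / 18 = 912.98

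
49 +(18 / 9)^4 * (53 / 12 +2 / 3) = 391 / 3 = 130.33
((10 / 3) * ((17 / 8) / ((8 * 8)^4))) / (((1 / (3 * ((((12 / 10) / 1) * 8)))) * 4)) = 51 / 16777216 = 0.00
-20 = -20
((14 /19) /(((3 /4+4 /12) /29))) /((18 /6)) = 1624 /247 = 6.57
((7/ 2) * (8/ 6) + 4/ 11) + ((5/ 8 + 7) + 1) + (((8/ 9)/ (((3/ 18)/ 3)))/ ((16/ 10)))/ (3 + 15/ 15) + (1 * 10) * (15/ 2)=24065/ 264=91.16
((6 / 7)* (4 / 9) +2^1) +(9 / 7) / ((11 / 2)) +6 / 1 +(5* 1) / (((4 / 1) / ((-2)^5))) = -7250 / 231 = -31.39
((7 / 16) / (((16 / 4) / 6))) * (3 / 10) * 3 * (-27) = -5103 / 320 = -15.95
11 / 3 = 3.67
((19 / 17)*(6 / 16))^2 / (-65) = -3249 / 1202240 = -0.00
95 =95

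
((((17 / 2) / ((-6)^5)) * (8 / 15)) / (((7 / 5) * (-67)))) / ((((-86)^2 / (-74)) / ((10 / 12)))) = -3145 / 60688795104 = -0.00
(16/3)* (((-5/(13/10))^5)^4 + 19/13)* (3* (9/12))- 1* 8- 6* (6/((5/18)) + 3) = 572204589830630727314170746602784602/95024818874403997194005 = 6021633049223.95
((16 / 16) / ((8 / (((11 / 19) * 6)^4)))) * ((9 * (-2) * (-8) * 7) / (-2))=-1195408368 / 130321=-9172.80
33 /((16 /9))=18.56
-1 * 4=-4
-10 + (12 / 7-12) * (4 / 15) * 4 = -734 / 35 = -20.97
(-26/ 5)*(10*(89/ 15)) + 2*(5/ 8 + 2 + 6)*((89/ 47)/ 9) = -859829/ 2820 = -304.90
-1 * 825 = -825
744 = 744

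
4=4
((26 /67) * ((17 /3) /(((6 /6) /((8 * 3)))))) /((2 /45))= 79560 /67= 1187.46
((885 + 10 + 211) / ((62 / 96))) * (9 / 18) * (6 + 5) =291984 / 31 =9418.84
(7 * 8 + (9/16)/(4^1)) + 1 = 3657/64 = 57.14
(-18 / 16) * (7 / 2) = -63 / 16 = -3.94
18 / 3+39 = 45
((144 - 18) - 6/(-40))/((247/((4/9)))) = 841/3705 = 0.23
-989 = -989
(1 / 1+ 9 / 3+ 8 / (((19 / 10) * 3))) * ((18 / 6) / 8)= 77 / 38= 2.03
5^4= 625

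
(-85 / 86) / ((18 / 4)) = -85 / 387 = -0.22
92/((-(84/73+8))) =-10.05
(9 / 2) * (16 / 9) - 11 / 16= 117 / 16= 7.31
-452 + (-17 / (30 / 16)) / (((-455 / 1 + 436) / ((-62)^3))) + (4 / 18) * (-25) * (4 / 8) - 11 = -97636064 / 855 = -114194.23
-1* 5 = -5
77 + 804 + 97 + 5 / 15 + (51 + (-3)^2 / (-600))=617591 / 600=1029.32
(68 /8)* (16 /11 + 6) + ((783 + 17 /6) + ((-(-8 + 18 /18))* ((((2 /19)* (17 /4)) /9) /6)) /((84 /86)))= 115016485 /135432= 849.26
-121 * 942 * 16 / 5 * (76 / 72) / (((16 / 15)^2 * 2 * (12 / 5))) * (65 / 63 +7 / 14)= -1741549975 / 16128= -107983.01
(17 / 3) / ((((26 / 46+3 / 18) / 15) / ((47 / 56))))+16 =320903 / 2828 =113.47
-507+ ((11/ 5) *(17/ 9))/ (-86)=-1962277/ 3870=-507.05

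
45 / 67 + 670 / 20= 34.17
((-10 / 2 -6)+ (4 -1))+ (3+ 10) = 5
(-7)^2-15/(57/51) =676/19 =35.58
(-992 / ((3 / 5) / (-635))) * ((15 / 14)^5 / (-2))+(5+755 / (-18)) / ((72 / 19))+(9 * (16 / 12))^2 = -741039.91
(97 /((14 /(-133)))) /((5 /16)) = -14744 /5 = -2948.80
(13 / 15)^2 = 169 / 225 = 0.75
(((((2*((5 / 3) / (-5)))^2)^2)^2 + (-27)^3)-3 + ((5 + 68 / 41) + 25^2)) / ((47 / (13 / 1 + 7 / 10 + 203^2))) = -117384533274418 / 7023915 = -16712123.26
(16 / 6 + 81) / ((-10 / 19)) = -4769 / 30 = -158.97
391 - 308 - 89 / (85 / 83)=-332 / 85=-3.91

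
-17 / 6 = -2.83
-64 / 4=-16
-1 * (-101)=101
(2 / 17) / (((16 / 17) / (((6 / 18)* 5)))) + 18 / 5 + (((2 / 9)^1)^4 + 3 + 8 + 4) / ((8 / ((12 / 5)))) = 726877 / 87480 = 8.31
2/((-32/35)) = -35/16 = -2.19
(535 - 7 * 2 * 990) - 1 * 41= -13366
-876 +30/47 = -41142/47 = -875.36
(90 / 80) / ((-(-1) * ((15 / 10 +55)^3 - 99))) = 9 / 1442105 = 0.00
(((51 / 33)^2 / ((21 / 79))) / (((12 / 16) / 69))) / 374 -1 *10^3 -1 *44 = -29119066 / 27951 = -1041.79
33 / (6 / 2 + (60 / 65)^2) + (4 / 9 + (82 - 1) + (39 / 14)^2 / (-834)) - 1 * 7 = 1261808411 / 15202152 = 83.00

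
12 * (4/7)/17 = 0.40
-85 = -85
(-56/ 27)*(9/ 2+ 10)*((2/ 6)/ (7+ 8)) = -812/ 1215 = -0.67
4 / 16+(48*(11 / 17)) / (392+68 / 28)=5611 / 17068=0.33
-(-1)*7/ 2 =7/ 2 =3.50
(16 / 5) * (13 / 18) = 104 / 45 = 2.31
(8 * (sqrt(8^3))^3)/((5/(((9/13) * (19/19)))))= 589824 * sqrt(2)/65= 12832.88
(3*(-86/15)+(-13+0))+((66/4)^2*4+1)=5299/5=1059.80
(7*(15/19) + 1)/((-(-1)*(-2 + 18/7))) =217/19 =11.42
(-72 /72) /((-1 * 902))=0.00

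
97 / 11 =8.82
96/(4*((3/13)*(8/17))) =221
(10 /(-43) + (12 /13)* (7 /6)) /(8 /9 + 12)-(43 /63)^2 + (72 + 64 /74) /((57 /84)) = 4838899437109 /45232045677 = 106.98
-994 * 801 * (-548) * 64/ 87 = 9308038656/ 29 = 320966850.21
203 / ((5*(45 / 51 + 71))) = 3451 / 6110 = 0.56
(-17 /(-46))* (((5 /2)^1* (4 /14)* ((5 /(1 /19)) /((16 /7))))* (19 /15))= 30685 /2208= 13.90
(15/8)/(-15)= -1/8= -0.12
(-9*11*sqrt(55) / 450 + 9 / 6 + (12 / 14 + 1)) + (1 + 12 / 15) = 361 / 70- 11*sqrt(55) / 50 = 3.53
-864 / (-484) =216 / 121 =1.79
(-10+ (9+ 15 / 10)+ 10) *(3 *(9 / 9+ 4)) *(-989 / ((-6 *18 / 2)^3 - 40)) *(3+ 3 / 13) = 284445 / 89024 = 3.20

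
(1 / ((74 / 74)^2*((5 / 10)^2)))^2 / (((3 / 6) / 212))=6784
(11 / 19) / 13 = 11 / 247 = 0.04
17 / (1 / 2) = 34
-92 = -92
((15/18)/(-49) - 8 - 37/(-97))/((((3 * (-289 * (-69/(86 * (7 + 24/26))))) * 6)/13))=-964419179/5118096942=-0.19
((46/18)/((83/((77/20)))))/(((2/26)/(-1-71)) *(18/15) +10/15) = 23023/129231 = 0.18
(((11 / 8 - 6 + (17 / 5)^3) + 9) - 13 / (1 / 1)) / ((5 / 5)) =30679 / 1000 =30.68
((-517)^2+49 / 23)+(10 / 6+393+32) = 18472528 / 69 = 267717.80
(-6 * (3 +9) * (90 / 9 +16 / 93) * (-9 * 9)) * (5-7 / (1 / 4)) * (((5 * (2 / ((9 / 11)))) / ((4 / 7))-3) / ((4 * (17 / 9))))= -3320799.27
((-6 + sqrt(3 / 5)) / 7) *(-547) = 3282 / 7 -547 *sqrt(15) / 35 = 408.33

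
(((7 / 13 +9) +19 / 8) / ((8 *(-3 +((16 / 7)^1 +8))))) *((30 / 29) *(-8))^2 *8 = 20815200 / 185861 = 111.99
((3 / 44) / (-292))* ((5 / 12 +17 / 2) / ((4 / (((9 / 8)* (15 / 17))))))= -0.00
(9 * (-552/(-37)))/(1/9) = 44712/37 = 1208.43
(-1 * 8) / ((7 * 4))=-2 / 7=-0.29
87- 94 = -7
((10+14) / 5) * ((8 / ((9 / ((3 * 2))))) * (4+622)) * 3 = 240384 / 5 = 48076.80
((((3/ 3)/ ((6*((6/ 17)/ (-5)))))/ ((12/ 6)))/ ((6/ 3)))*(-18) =85/ 8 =10.62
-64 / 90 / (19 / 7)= -224 / 855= -0.26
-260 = -260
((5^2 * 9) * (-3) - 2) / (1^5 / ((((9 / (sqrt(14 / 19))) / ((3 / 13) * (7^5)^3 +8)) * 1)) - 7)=-1128148798931462997 * sqrt(266) / 2839956876668699216409038387 - 176081607 / 405708125238385602344148341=-0.00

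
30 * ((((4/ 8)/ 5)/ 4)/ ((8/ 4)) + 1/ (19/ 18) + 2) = 13497/ 152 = 88.80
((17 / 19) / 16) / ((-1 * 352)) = -17 / 107008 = -0.00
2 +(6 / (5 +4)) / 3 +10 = 110 / 9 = 12.22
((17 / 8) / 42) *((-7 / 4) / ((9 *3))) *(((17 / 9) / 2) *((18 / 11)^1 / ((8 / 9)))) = -289 / 50688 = -0.01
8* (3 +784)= 6296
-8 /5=-1.60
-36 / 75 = -12 / 25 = -0.48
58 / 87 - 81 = -241 / 3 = -80.33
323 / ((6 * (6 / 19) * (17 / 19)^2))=130321 / 612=212.94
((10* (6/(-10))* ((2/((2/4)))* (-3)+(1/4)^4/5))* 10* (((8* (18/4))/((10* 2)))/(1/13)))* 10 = 5391009/32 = 168469.03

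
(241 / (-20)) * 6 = -723 / 10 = -72.30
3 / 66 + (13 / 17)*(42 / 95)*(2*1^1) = 25639 / 35530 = 0.72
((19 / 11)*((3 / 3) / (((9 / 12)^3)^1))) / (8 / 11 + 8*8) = 152 / 2403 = 0.06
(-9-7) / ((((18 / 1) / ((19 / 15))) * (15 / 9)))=-152 / 225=-0.68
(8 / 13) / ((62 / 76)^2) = 11552 / 12493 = 0.92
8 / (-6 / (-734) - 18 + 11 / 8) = -23488 / 48787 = -0.48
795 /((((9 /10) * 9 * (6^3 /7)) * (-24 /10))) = -46375 /34992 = -1.33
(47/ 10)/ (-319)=-47/ 3190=-0.01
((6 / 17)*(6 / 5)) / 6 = 6 / 85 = 0.07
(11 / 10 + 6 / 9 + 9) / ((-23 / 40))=-1292 / 69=-18.72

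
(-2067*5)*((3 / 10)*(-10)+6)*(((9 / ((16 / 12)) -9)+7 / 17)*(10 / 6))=6459375 / 68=94990.81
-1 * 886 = -886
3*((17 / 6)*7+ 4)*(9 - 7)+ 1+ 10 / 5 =146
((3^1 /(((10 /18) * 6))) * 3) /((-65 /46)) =-621 /325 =-1.91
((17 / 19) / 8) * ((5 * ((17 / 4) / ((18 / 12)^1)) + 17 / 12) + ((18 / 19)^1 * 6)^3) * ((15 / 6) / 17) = 81995885 / 25021632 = 3.28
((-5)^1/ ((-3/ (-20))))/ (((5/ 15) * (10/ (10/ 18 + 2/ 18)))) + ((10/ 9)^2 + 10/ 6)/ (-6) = -3475/ 486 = -7.15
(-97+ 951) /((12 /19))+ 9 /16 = 64931 /48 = 1352.73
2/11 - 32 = -350/11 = -31.82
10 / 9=1.11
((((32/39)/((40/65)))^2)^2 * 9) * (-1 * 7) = -1792/9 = -199.11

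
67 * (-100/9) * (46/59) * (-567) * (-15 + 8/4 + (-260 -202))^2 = 4380870375000/59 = 74252040254.24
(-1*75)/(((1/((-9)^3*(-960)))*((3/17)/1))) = -297432000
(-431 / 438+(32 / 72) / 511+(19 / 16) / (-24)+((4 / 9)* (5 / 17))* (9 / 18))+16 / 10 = 10553359 / 16679040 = 0.63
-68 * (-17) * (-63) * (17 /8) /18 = -34391 /4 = -8597.75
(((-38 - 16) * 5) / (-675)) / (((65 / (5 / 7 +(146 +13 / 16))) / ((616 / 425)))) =13981 / 10625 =1.32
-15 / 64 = -0.23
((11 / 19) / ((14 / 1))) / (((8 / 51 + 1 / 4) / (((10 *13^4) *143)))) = 45824982060 / 11039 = 4151189.61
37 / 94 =0.39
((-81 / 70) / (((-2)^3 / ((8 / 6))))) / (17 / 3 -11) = -81 / 2240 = -0.04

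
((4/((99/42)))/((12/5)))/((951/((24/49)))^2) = 640/3412304973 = 0.00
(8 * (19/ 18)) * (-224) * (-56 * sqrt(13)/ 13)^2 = -53387264/ 117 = -456301.40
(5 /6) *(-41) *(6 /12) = -205 /12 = -17.08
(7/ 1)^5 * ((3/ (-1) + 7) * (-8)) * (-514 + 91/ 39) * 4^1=3302239360/ 3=1100746453.33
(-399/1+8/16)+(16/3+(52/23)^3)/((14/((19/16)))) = -101453495/255507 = -397.07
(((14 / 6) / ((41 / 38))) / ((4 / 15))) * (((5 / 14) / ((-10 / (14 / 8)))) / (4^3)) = -665 / 83968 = -0.01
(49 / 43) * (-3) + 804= 34425 / 43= 800.58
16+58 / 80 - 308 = -11651 / 40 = -291.28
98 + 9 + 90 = 197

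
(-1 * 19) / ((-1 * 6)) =19 / 6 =3.17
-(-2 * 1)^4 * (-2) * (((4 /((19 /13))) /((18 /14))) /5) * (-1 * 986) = -11484928 /855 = -13432.66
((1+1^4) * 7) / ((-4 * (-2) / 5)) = 35 / 4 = 8.75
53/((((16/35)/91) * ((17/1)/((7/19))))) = 1181635/5168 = 228.64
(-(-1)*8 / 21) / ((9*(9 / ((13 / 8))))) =13 / 1701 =0.01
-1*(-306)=306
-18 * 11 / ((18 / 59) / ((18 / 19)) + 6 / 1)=-11682 / 373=-31.32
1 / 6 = 0.17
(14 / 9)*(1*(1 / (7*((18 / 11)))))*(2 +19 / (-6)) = -77 / 486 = -0.16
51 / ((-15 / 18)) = -306 / 5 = -61.20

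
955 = 955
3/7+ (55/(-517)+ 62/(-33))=-16900/10857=-1.56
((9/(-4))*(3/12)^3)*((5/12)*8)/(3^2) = -5/384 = -0.01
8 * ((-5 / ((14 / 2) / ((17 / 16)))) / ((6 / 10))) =-425 / 42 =-10.12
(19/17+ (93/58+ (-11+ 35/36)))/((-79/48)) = 518716/116841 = 4.44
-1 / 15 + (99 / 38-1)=877 / 570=1.54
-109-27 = -136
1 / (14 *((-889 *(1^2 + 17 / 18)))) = -0.00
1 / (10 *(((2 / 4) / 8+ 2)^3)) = 0.01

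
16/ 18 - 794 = -7138/ 9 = -793.11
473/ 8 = 59.12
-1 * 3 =-3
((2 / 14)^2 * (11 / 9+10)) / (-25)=-101 / 11025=-0.01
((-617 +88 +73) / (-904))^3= 185193 / 1442897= 0.13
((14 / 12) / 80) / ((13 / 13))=7 / 480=0.01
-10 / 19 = -0.53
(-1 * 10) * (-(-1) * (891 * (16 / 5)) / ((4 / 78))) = -555984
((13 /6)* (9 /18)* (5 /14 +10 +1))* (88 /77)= 689 /49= 14.06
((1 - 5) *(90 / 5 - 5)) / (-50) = 26 / 25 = 1.04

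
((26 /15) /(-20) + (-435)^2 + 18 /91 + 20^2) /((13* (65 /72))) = 31060593204 /1922375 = 16157.41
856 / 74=428 / 37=11.57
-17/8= -2.12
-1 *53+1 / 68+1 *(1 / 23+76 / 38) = -79673 / 1564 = -50.94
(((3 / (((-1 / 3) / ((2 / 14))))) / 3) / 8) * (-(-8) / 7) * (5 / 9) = -5 / 147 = -0.03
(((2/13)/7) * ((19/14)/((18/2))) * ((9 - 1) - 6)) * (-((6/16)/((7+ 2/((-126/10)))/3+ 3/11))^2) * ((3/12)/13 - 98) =8539072245/609478658048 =0.01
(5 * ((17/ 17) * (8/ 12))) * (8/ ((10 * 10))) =4/ 15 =0.27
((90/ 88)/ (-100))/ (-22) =0.00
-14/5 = -2.80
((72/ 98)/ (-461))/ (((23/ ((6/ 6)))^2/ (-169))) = 6084/ 11949581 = 0.00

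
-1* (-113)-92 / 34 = 1875 / 17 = 110.29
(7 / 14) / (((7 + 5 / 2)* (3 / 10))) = 10 / 57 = 0.18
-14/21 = -2/3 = -0.67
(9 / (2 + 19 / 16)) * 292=824.47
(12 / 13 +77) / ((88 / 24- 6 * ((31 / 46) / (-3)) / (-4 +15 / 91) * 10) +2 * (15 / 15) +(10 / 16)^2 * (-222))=-780609696 / 847161211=-0.92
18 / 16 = 9 / 8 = 1.12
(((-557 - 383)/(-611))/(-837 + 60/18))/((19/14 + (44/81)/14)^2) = -77157360/81473969057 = -0.00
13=13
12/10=6/5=1.20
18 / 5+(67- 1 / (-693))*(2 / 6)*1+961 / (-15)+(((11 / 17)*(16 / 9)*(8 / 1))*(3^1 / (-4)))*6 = -14056727 / 176715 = -79.54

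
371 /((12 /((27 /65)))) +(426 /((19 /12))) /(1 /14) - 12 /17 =317349777 /83980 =3778.87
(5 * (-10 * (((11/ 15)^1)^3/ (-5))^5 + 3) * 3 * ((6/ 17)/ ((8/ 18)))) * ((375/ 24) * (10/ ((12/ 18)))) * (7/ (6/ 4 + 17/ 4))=338083281924891242117/ 33157397460937500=10196.32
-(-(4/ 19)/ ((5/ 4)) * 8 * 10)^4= -32956.83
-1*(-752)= 752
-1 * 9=-9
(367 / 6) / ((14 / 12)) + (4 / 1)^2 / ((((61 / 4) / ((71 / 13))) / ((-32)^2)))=32862423 / 5551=5920.09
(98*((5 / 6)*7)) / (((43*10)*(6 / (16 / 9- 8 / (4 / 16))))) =-23324 / 3483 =-6.70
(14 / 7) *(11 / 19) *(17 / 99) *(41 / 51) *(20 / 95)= 328 / 9747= 0.03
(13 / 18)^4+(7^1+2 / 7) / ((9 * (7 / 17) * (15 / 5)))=4770385 / 5143824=0.93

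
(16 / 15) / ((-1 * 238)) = -8 / 1785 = -0.00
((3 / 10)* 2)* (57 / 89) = 171 / 445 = 0.38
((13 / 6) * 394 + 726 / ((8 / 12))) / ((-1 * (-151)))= 5828 / 453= 12.87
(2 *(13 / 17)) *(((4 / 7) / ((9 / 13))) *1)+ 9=10991 / 1071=10.26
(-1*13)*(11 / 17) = -8.41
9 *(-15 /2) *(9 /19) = -1215 /38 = -31.97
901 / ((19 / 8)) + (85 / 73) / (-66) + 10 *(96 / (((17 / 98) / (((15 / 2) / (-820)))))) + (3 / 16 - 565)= -236.08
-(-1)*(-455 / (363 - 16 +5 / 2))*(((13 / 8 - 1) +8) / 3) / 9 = -10465 / 25164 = -0.42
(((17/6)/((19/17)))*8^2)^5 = 67645530245030739968/601692057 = 112425499818.47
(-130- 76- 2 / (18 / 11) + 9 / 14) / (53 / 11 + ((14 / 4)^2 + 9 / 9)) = -572638 / 50085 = -11.43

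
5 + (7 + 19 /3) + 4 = 67 /3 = 22.33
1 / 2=0.50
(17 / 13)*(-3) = -3.92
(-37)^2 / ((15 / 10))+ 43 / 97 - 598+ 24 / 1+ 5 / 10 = 197653 / 582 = 339.61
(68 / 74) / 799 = 2 / 1739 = 0.00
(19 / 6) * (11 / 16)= 209 / 96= 2.18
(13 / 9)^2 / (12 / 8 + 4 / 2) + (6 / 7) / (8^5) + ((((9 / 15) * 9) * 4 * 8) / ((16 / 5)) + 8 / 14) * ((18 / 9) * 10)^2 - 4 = 28964267189 / 1327104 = 21825.17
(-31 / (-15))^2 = 961 / 225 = 4.27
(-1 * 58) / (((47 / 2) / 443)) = -51388 / 47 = -1093.36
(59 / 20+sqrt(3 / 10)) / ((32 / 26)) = 13 *sqrt(30) / 160+767 / 320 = 2.84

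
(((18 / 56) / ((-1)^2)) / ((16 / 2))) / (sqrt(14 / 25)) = 0.05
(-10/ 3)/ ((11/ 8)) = -80/ 33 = -2.42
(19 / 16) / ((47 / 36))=171 / 188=0.91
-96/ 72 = -4/ 3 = -1.33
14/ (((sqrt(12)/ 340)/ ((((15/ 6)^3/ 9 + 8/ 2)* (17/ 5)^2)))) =14203483* sqrt(3)/ 270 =91115.39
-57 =-57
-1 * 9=-9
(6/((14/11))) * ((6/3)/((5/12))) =792/35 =22.63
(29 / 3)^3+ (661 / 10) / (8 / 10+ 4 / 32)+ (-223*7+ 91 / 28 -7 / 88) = -51259183 / 87912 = -583.07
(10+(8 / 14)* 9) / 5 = 106 / 35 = 3.03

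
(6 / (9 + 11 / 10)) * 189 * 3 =34020 / 101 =336.83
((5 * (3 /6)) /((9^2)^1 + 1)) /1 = 5 /164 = 0.03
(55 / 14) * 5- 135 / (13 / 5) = -5875 / 182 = -32.28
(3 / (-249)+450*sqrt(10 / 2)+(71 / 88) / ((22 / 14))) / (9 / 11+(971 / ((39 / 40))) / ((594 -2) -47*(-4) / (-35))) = 8064132921 / 40464401032+990925650*sqrt(5) / 5540033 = 400.16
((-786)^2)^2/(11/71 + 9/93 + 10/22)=9240658313180976/17099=540420978605.82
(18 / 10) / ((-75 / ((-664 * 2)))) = 3984 / 125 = 31.87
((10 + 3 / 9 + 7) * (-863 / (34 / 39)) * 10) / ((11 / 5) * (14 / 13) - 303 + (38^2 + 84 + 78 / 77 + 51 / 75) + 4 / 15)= -109494635250 / 784480861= -139.58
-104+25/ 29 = -2991/ 29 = -103.14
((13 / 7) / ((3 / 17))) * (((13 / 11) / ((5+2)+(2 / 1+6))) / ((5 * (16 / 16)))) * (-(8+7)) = -2873 / 1155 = -2.49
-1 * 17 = -17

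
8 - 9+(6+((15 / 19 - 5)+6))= 129 / 19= 6.79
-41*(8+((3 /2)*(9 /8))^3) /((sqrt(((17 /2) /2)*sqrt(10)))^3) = -2150491*10^(1 /4)*sqrt(17) /1479680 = -10.66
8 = 8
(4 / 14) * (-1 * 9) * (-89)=1602 / 7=228.86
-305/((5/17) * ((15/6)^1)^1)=-2074/5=-414.80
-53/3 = -17.67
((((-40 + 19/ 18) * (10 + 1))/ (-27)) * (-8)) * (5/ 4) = -38555/ 243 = -158.66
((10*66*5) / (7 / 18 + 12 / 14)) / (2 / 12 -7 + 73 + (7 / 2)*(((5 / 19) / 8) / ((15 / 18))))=37920960 / 949379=39.94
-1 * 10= -10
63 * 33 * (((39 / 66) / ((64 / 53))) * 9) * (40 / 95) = 1171989 / 304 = 3855.23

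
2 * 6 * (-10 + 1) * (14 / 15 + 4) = -2664 / 5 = -532.80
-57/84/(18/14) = -19/36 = -0.53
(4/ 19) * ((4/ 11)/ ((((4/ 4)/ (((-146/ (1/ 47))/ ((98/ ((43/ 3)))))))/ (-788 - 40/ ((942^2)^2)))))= 1868198083704823496/ 30856820159187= 60544.09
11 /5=2.20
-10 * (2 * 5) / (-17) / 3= 100 / 51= 1.96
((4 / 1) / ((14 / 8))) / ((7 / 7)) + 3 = 37 / 7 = 5.29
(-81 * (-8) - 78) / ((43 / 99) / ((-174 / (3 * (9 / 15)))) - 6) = -5454900 / 57463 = -94.93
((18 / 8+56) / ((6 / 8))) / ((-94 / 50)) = -5825 / 141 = -41.31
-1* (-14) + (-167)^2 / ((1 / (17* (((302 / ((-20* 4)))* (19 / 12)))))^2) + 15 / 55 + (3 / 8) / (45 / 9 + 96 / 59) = 285339138519644981 / 990950400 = 287944924.91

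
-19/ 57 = -1/ 3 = -0.33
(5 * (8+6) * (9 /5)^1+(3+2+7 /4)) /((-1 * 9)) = -59 /4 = -14.75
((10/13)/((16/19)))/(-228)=-5/1248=-0.00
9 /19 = 0.47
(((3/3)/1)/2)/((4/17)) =17/8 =2.12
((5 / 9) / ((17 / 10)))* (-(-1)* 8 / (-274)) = -200 / 20961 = -0.01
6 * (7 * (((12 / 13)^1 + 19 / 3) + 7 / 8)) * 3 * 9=479493 / 52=9221.02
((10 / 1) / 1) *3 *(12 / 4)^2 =270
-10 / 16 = -5 / 8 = -0.62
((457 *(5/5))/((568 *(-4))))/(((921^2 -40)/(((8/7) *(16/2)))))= -914/421555897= -0.00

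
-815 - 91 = -906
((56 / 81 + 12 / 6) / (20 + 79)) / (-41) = -218 / 328779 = -0.00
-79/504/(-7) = 79/3528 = 0.02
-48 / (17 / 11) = -528 / 17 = -31.06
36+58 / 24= 461 / 12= 38.42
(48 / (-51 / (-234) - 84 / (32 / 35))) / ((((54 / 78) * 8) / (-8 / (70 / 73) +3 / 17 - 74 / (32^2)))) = 424160087 / 544486880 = 0.78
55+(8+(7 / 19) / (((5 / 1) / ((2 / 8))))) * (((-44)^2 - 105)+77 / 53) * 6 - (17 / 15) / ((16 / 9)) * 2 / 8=28426437283 / 322240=88215.11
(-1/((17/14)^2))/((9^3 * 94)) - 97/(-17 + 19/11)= 3521808335/554512392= 6.35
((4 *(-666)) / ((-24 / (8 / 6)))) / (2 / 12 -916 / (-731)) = 649128 / 6227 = 104.24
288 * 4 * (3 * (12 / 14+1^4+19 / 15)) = 10795.89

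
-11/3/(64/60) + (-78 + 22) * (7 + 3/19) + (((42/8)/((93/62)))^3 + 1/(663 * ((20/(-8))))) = -361.41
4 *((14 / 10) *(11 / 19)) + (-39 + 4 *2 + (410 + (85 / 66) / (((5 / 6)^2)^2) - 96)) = 7547843 / 26125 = 288.91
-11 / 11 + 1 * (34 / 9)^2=1075 / 81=13.27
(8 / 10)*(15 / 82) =6 / 41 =0.15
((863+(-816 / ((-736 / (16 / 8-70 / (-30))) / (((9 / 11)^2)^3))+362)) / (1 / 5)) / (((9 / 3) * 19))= 499724554055 / 4645032942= 107.58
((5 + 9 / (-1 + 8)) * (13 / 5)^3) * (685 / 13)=5821.33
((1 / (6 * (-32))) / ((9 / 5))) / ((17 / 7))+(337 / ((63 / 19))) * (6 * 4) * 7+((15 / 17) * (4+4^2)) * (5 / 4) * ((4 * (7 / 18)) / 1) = 502593373 / 29376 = 17108.98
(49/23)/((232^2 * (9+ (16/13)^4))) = 1399489/399344745920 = 0.00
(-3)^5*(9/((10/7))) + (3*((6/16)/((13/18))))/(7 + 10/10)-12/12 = -3185947/2080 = -1531.71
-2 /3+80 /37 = 166 /111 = 1.50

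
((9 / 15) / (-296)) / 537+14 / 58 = 1854411 / 7682680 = 0.24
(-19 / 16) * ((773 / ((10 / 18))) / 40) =-132183 / 3200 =-41.31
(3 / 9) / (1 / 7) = 7 / 3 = 2.33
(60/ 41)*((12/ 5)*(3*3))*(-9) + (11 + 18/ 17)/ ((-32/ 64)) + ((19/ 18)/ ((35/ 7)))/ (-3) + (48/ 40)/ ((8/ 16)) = -57638047/ 188190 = -306.28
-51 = -51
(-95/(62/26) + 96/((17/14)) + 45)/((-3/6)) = -88768/527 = -168.44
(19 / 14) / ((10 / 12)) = 57 / 35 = 1.63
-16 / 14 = -8 / 7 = -1.14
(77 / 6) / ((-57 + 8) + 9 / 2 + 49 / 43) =-301 / 1017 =-0.30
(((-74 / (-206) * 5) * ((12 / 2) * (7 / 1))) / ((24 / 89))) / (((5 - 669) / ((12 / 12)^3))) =-0.42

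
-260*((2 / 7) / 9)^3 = -2080 / 250047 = -0.01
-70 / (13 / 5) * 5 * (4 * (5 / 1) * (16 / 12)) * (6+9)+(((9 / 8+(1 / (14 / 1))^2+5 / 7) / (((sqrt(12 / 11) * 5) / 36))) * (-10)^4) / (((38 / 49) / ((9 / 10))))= -700000 / 13+488025 * sqrt(33) / 19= 93705.96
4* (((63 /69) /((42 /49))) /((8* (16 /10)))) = 245 /736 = 0.33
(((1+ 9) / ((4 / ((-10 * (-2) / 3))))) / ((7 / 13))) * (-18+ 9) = -1950 / 7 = -278.57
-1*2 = -2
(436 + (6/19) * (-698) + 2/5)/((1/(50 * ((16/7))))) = 3282880/133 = 24683.31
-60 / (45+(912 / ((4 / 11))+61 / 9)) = -0.02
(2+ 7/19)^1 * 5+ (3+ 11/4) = 1337/76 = 17.59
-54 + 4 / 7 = -374 / 7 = -53.43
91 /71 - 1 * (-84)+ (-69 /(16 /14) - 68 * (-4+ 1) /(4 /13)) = 687.91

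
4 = 4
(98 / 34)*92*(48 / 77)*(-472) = -14590464 / 187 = -78023.87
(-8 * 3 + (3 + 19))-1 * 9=-11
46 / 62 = 23 / 31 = 0.74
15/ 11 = 1.36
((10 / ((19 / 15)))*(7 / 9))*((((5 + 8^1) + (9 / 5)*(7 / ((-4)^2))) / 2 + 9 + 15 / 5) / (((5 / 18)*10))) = 63483 / 1520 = 41.77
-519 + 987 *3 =2442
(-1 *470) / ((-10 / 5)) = 235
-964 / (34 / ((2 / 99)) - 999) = -241 / 171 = -1.41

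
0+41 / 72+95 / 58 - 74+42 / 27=-16295 / 232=-70.24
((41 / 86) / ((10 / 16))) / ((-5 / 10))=-328 / 215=-1.53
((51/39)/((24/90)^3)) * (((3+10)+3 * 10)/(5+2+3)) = 296.53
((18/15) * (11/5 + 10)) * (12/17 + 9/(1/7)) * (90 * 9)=64213236/85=755449.84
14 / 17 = 0.82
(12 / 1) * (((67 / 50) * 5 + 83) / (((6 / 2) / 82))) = 147108 / 5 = 29421.60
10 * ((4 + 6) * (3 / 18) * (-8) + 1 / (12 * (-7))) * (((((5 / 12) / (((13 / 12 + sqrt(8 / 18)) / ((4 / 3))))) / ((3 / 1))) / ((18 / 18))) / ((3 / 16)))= -75.32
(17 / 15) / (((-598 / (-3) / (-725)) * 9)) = -2465 / 5382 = -0.46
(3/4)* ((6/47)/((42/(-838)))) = -1257/658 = -1.91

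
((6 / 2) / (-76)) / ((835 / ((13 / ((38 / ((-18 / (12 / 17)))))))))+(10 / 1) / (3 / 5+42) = 241571657 / 1027290480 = 0.24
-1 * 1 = -1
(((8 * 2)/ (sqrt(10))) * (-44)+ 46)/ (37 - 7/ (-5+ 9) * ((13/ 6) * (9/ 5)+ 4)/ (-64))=117760/ 95273 - 180224 * sqrt(10)/ 95273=-4.75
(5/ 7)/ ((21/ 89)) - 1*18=-2201/ 147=-14.97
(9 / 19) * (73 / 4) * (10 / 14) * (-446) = -732555 / 266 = -2753.97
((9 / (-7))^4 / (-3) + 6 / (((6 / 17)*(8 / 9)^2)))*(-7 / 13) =-3166209 / 285376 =-11.09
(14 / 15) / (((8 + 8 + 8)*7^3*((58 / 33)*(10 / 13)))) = 143 / 1705200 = 0.00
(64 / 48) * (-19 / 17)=-76 / 51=-1.49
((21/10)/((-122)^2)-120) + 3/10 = -17816127/148840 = -119.70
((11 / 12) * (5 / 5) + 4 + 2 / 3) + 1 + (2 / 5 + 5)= 719 / 60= 11.98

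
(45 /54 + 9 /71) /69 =409 /29394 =0.01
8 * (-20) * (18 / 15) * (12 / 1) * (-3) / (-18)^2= 64 / 3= 21.33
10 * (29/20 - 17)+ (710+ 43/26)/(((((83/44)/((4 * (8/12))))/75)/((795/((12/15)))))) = 161808399431/2158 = 74980722.63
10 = 10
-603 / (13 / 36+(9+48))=-21708 / 2065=-10.51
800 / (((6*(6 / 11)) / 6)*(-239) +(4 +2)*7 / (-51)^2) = -1907400 / 310781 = -6.14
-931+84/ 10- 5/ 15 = -13844/ 15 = -922.93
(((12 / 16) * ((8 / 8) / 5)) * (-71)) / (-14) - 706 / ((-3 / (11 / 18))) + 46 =1440751 / 7560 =190.58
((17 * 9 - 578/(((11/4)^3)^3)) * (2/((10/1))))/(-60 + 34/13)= -4687988207383/8795144887430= -0.53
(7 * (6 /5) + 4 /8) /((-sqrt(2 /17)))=-89 * sqrt(34) /20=-25.95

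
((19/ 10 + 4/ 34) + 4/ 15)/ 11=233/ 1122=0.21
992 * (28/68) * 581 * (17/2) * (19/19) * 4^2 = 32275712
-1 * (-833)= 833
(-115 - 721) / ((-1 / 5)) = 4180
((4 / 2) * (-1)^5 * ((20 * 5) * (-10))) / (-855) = -400 / 171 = -2.34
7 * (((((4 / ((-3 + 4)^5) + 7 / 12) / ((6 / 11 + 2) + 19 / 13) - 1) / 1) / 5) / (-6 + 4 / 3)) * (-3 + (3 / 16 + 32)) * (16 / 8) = -461863 / 183360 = -2.52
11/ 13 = 0.85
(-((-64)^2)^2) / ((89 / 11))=-184549376 / 89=-2073588.49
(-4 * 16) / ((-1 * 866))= 32 / 433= 0.07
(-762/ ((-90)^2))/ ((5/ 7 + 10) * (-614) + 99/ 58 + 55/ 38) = 489839/ 34237868400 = 0.00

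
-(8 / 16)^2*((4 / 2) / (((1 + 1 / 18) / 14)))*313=-39438 / 19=-2075.68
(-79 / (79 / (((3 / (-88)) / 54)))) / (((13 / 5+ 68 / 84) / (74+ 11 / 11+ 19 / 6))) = 16415 / 1134144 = 0.01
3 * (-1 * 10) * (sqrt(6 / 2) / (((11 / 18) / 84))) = -45360 * sqrt(3) / 11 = -7142.35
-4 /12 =-1 /3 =-0.33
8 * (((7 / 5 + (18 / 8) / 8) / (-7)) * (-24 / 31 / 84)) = 0.02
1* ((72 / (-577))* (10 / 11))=-720 / 6347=-0.11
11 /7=1.57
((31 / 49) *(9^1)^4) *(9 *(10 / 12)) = 3050865 / 98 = 31131.28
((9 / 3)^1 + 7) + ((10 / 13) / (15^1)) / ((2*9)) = 3511 / 351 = 10.00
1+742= 743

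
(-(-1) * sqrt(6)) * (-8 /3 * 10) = -80 * sqrt(6) /3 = -65.32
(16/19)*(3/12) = 4/19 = 0.21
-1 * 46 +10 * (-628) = -6326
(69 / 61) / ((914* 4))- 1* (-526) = 117306485 / 223016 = 526.00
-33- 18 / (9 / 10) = -53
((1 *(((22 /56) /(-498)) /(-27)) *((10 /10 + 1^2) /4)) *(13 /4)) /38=143 /114452352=0.00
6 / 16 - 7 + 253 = 1971 / 8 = 246.38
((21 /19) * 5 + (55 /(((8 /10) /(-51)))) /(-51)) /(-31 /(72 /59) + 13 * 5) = 101610 /54169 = 1.88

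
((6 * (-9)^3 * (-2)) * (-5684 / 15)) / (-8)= 2071818 / 5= 414363.60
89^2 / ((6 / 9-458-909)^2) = 71289 / 16801801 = 0.00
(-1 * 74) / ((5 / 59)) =-4366 / 5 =-873.20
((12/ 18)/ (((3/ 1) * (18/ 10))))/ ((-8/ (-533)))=2665/ 324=8.23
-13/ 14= -0.93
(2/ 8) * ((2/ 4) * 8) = 1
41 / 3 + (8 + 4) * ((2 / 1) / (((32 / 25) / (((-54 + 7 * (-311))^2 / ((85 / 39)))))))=8735271343 / 204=42819957.56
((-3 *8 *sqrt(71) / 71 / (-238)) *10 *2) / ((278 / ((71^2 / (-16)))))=-1065 *sqrt(71) / 33082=-0.27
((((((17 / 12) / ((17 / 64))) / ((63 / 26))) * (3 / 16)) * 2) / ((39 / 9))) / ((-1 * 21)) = -4 / 441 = -0.01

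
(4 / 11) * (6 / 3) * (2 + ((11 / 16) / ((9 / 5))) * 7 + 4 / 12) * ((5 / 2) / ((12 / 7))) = 25235 / 4752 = 5.31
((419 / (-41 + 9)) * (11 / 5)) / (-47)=4609 / 7520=0.61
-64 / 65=-0.98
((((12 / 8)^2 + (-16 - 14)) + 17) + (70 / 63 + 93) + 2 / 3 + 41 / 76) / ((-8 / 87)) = -419369 / 456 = -919.67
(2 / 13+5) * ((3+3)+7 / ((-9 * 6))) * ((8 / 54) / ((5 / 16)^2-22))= -10874368 / 53137539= -0.20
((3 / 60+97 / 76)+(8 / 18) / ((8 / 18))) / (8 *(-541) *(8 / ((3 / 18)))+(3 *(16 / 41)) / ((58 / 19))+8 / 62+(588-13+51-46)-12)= -8145839 / 725446722740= -0.00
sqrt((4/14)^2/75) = 2 * sqrt(3)/105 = 0.03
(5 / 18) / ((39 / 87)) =145 / 234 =0.62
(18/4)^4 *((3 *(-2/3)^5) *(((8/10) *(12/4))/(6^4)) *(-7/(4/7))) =147/40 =3.68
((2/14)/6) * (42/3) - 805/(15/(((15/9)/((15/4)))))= -635/27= -23.52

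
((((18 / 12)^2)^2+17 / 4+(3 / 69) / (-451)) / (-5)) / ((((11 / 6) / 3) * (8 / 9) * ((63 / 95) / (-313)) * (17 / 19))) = 1571738166657 / 869008448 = 1808.66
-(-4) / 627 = 4 / 627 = 0.01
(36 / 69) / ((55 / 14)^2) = 2352 / 69575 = 0.03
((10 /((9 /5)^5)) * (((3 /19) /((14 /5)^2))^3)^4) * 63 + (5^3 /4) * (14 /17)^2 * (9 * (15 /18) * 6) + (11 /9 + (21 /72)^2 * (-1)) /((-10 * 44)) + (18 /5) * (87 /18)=70593171323300493295637626108024442659798379889623 /72692745814898305358152049314531938737974149120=971.12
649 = 649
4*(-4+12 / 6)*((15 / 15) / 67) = -8 / 67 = -0.12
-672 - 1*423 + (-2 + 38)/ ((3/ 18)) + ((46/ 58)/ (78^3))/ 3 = -36290415073/ 41286024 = -879.00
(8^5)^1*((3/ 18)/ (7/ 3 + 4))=16384/ 19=862.32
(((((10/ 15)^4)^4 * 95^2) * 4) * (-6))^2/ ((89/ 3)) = 3665.45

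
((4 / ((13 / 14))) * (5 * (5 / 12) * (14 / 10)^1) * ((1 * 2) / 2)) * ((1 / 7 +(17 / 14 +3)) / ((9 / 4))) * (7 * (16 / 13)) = 956480 / 4563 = 209.62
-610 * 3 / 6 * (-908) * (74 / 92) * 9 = 46110510 / 23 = 2004804.78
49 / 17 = 2.88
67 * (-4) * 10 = -2680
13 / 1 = 13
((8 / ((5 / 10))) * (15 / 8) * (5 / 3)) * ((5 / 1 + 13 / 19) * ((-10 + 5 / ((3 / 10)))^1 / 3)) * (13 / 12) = 684.21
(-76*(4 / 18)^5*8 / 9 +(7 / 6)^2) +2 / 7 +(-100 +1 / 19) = -27802530079 / 282726612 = -98.34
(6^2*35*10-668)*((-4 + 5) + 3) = 47728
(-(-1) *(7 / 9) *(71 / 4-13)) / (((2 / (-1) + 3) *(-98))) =-19 / 504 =-0.04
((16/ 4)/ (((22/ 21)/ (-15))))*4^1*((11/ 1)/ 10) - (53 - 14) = -291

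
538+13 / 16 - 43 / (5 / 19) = 30033 / 80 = 375.41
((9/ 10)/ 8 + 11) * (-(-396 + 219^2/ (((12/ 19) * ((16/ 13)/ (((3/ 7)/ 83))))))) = 365569119/ 424960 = 860.24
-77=-77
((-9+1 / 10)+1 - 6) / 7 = -1.99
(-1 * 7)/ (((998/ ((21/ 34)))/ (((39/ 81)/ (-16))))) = 637/ 4886208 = 0.00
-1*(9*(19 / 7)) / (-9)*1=19 / 7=2.71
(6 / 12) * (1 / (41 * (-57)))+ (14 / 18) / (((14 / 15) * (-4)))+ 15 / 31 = 159571 / 579576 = 0.28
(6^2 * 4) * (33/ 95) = 4752/ 95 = 50.02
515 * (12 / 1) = 6180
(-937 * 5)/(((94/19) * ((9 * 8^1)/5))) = -445075/6768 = -65.76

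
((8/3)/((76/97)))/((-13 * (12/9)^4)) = -2619/31616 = -0.08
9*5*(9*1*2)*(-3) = -2430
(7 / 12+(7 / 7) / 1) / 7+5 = 439 / 84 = 5.23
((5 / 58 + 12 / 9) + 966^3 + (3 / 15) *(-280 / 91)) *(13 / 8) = 2039031712171 / 1392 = 1464821632.31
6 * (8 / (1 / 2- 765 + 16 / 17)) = -1632 / 25961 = -0.06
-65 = -65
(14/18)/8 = 7/72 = 0.10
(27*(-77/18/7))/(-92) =33/184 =0.18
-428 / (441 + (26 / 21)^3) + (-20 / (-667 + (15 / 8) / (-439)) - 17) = -172337316682143 / 9608256304363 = -17.94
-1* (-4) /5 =4 /5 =0.80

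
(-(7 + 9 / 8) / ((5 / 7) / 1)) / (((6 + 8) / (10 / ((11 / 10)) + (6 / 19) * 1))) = -12779 / 1672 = -7.64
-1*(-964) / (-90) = -482 / 45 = -10.71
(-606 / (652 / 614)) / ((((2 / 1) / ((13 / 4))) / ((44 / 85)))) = -13302003 / 27710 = -480.04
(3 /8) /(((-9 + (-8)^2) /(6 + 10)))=6 /55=0.11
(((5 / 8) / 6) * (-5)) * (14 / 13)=-175 / 312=-0.56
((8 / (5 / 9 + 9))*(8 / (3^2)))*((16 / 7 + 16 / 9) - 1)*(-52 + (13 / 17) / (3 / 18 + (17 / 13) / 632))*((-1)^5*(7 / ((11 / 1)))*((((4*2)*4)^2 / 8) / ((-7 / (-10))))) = 26531163176960 / 2106878697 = 12592.64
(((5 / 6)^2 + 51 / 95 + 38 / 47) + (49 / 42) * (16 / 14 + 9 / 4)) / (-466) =-1928279 / 149809680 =-0.01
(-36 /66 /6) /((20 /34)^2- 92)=0.00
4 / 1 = 4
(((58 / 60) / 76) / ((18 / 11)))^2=101761 / 1684281600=0.00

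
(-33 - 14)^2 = 2209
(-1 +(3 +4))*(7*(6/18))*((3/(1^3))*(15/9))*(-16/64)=-35/2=-17.50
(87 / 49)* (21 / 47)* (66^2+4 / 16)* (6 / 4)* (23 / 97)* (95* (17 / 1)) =506798022375 / 255304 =1985076.70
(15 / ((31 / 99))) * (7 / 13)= 25.79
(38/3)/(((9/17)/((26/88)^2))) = 54587/26136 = 2.09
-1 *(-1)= 1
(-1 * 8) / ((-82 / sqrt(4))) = 8 / 41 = 0.20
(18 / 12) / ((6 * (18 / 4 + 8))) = 1 / 50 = 0.02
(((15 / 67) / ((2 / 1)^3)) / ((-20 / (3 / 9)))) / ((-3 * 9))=1 / 57888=0.00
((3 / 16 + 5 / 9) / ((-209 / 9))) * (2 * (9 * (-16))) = 1926 / 209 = 9.22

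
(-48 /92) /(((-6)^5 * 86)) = 1 /1281744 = 0.00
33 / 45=11 / 15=0.73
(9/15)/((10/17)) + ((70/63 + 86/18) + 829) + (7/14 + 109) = 212717/225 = 945.41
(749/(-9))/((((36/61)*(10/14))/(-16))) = 1279292/405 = 3158.75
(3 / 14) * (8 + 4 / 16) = 99 / 56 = 1.77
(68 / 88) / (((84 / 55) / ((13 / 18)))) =1105 / 3024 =0.37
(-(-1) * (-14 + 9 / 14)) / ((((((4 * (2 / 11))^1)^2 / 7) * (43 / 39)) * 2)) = -882453 / 11008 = -80.16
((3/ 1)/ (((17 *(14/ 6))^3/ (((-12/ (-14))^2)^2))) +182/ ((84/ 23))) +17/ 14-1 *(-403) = 5511321250223/ 12138200277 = 454.05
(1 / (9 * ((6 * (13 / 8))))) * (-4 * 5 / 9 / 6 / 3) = -0.00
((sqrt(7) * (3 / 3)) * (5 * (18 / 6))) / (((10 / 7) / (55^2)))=63525 * sqrt(7) / 2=84035.68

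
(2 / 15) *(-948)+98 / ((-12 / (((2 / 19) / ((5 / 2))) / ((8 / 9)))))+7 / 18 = -432281 / 3420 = -126.40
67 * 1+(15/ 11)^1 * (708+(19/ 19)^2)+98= 12450/ 11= 1131.82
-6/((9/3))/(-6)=1/3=0.33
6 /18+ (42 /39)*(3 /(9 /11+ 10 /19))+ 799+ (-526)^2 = 3040878512 /10959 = 277477.74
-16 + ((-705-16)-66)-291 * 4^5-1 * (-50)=-298737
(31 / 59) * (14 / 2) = 217 / 59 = 3.68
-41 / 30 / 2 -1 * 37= -2261 / 60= -37.68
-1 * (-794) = 794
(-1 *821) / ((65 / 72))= -59112 / 65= -909.42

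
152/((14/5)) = 380/7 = 54.29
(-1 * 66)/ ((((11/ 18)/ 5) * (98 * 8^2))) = -135/ 1568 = -0.09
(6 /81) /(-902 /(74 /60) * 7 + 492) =-0.00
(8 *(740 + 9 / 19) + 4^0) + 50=113521 / 19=5974.79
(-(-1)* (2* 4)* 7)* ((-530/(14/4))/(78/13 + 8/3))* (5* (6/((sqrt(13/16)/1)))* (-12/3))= 6105600* sqrt(13)/169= 130260.67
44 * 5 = 220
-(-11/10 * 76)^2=-174724/25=-6988.96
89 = 89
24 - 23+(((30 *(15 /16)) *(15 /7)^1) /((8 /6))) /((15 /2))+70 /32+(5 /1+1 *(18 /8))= 461 /28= 16.46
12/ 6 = 2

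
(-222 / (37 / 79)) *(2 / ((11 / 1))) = -948 / 11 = -86.18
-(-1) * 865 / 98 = 865 / 98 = 8.83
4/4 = 1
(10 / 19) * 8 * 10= 800 / 19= 42.11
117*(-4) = -468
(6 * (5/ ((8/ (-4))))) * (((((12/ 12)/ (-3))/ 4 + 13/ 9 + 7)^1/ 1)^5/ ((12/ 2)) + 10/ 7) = -86495121405335/ 846526464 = -102176.51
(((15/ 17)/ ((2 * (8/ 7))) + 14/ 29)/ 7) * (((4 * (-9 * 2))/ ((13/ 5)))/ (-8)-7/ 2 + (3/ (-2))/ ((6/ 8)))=-51887/ 205088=-0.25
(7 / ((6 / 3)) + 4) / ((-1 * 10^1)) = -3 / 4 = -0.75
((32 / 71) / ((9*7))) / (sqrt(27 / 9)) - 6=-6+ 32*sqrt(3) / 13419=-6.00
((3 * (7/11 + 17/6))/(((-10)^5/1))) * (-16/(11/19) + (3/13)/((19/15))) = 17081797/5977400000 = 0.00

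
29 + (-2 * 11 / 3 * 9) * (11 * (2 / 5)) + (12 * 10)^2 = 70693 / 5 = 14138.60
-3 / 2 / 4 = -3 / 8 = -0.38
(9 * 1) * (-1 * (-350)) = 3150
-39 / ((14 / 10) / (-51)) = 9945 / 7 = 1420.71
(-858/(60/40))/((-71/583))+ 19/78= 26012477/5538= 4697.09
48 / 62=24 / 31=0.77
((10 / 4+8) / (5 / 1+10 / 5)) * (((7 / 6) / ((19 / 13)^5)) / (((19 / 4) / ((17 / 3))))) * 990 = 14580676110 / 47045881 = 309.92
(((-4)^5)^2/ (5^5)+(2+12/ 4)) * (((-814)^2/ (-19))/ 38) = -352567662898/ 1128125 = -312525.35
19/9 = 2.11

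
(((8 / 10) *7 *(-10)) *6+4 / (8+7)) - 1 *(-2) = -5006 / 15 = -333.73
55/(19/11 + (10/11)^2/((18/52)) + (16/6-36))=-59895/31819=-1.88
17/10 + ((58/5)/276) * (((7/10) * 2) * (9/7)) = 1021/575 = 1.78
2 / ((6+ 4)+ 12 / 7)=7 / 41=0.17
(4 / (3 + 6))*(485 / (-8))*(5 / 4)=-2425 / 72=-33.68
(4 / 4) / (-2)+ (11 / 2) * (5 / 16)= 39 / 32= 1.22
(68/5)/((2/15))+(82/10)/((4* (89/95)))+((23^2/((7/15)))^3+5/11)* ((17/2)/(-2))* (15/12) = -10393992850319307/1343188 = -7738300856.11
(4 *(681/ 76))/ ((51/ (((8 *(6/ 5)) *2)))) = 21792/ 1615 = 13.49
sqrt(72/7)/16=3 * sqrt(14)/56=0.20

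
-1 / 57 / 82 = -0.00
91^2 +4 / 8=16563 / 2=8281.50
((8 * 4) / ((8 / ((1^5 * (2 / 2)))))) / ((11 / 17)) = 68 / 11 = 6.18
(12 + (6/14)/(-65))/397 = 5457/180635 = 0.03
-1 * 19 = -19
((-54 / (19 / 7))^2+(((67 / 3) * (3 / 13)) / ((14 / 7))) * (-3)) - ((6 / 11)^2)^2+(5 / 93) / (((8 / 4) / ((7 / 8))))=39669918717383 / 102240796944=388.00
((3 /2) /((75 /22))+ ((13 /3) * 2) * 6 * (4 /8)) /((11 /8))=5288 /275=19.23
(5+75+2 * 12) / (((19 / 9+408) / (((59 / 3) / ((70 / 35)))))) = 9204 / 3691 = 2.49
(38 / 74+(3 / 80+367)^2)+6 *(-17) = 31876841453 / 236800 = 134615.04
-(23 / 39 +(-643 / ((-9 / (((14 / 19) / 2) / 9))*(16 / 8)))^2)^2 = -112897113506745649 / 15169147231000464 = -7.44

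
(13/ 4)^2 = 169/ 16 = 10.56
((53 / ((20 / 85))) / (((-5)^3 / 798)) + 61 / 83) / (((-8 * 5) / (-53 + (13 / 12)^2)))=-222570295321 / 119520000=-1862.20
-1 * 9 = -9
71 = 71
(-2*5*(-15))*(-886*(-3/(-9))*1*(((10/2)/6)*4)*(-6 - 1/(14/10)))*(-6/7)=-41642000/49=-849836.73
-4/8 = -1/2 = -0.50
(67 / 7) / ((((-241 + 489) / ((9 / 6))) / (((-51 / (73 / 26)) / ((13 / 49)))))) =-71757 / 18104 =-3.96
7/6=1.17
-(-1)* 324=324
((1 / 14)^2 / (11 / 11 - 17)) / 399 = -1 / 1251264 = -0.00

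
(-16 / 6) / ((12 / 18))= -4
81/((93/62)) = 54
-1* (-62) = 62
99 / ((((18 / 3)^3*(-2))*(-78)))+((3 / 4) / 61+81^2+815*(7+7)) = 4104292343 / 228384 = 17971.02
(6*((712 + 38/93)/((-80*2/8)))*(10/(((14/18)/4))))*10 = -23851440/217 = -109914.47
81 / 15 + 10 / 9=6.51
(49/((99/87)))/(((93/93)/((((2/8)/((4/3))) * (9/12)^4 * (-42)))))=-2417121/22528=-107.29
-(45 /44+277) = -12233 /44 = -278.02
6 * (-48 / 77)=-3.74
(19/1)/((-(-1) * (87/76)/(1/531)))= 0.03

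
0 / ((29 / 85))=0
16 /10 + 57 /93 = 343 /155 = 2.21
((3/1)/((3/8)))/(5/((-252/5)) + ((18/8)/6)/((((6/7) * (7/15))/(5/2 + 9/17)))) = 2.92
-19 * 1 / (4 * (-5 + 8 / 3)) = 57 / 28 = 2.04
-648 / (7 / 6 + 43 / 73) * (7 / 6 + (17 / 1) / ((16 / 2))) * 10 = -9342540 / 769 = -12148.95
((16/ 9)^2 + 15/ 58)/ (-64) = -16063/ 300672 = -0.05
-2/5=-0.40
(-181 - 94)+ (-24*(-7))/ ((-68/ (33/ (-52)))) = -120857/ 442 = -273.43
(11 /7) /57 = 11 /399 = 0.03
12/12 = 1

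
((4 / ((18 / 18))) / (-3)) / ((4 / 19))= -19 / 3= -6.33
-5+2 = -3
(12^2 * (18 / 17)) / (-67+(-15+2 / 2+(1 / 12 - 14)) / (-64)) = -1990656 / 869057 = -2.29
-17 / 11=-1.55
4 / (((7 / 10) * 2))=20 / 7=2.86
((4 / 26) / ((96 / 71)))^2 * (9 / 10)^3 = 0.01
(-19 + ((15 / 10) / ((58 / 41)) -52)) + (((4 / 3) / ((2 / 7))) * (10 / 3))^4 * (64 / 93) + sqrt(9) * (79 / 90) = 14236199469817 / 353900340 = 40226.58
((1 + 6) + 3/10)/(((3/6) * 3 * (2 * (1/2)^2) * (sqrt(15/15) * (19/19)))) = 146/15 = 9.73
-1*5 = -5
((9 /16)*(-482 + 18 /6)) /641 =-4311 /10256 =-0.42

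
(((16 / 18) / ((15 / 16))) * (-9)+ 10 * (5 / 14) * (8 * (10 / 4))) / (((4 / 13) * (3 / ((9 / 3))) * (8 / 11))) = 236093 / 840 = 281.06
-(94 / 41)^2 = -8836 / 1681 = -5.26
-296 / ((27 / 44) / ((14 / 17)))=-182336 / 459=-397.25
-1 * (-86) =86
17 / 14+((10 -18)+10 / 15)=-6.12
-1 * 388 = -388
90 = 90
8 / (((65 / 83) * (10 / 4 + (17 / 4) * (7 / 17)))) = 2656 / 1105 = 2.40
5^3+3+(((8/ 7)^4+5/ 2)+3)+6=678071/ 4802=141.21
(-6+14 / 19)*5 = -500 / 19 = -26.32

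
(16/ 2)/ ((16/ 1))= 1/ 2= 0.50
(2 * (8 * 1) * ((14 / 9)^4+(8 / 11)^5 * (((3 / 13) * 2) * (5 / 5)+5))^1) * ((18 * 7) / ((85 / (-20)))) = -85742279182336 / 25946765559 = -3304.55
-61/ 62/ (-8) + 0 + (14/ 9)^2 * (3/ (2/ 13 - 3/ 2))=-352853/ 66960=-5.27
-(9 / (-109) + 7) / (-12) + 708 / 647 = 706951 / 423138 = 1.67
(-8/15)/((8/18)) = -6/5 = -1.20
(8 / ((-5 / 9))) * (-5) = 72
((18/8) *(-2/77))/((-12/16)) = 6/77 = 0.08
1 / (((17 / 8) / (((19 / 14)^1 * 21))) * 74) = 114 / 629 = 0.18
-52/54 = -26/27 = -0.96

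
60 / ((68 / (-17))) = -15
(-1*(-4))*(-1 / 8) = -1 / 2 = -0.50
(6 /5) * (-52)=-62.40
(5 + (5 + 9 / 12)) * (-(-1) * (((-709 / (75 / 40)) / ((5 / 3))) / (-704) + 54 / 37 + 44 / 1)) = 160245219 / 325600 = 492.15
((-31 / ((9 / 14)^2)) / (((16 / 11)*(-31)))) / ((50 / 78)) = 7007 / 2700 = 2.60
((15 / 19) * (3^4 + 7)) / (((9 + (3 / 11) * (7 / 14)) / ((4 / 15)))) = 7744 / 3819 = 2.03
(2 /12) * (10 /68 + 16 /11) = 599 /2244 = 0.27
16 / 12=4 / 3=1.33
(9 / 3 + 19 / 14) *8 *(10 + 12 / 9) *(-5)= -41480 / 21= -1975.24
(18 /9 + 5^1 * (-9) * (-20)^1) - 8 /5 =4502 /5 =900.40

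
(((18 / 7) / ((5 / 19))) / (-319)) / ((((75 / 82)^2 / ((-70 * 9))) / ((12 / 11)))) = 55190592 / 2193125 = 25.17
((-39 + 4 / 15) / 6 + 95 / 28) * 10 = -3859 / 126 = -30.63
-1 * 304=-304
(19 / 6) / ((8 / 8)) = 19 / 6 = 3.17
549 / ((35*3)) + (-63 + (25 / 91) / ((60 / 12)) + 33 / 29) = -746554 / 13195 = -56.58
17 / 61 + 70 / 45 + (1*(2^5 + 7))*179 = 3833576 / 549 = 6982.83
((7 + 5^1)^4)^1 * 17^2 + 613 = 5993317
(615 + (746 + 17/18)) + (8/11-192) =231793/198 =1170.67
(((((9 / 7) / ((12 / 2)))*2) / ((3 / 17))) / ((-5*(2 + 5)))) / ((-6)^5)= 17 / 1905120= 0.00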